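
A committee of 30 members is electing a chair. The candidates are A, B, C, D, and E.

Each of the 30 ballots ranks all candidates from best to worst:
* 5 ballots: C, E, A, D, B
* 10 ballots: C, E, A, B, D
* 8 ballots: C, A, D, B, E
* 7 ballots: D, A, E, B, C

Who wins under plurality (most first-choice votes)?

C

First-place votes: A 0, B 0, C 23, D 7, E 0.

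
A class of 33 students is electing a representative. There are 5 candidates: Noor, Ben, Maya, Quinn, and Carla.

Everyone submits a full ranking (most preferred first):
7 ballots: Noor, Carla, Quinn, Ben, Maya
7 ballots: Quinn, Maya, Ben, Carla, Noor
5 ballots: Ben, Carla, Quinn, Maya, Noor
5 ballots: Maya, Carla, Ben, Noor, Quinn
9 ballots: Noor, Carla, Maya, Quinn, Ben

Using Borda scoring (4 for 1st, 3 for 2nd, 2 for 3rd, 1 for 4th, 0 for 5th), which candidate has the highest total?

Carla

Noor: 7×4 + 7×0 + 5×0 + 5×1 + 9×4 = 69
Ben: 7×1 + 7×2 + 5×4 + 5×2 + 9×0 = 51
Maya: 7×0 + 7×3 + 5×1 + 5×4 + 9×2 = 64
Quinn: 7×2 + 7×4 + 5×2 + 5×0 + 9×1 = 61
Carla: 7×3 + 7×1 + 5×3 + 5×3 + 9×3 = 85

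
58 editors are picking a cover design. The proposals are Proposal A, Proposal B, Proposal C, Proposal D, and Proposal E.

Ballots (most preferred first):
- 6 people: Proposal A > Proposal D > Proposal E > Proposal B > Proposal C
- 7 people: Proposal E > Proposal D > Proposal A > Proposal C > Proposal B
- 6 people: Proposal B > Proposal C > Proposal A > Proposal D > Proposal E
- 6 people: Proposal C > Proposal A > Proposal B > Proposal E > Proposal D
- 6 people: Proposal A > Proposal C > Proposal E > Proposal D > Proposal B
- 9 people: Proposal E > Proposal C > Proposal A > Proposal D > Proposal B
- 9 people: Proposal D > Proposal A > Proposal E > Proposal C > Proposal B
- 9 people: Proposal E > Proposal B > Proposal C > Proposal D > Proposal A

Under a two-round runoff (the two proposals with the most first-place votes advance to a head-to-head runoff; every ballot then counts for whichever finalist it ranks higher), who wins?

Round 1 first-place votes: Proposal A 12, Proposal B 6, Proposal C 6, Proposal D 9, Proposal E 25. Proposal E and Proposal A advance.
Runoff: Proposal E is ranked above Proposal A on 25 ballots, Proposal A above Proposal E on 33.

Proposal A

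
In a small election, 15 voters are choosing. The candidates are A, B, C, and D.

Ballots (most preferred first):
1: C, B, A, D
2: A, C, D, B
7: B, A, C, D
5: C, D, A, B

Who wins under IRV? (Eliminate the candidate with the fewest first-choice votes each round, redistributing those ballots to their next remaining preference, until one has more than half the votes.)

Round 1: A 2, B 7, C 6, D 0. D eliminated.
Round 2: A 2, B 7, C 6. A eliminated.
Round 3: B 7, C 8. C has a majority (≥8).

C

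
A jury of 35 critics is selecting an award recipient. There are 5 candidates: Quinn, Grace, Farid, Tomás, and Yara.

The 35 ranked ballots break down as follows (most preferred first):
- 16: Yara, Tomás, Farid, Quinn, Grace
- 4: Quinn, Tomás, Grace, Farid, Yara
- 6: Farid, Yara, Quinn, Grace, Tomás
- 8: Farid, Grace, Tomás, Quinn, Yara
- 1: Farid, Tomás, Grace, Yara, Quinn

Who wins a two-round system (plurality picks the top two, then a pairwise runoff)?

Farid

Round 1 first-place votes: Quinn 4, Grace 0, Farid 15, Tomás 0, Yara 16. Yara and Farid advance.
Runoff: Yara is ranked above Farid on 16 ballots, Farid above Yara on 19.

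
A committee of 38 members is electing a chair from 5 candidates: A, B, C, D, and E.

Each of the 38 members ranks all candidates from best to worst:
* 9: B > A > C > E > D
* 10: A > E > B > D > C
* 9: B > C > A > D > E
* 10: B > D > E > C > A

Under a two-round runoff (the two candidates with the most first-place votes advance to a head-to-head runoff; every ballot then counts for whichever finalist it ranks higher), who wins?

Round 1 first-place votes: A 10, B 28, C 0, D 0, E 0. B and A advance.
Runoff: B is ranked above A on 28 ballots, A above B on 10.

B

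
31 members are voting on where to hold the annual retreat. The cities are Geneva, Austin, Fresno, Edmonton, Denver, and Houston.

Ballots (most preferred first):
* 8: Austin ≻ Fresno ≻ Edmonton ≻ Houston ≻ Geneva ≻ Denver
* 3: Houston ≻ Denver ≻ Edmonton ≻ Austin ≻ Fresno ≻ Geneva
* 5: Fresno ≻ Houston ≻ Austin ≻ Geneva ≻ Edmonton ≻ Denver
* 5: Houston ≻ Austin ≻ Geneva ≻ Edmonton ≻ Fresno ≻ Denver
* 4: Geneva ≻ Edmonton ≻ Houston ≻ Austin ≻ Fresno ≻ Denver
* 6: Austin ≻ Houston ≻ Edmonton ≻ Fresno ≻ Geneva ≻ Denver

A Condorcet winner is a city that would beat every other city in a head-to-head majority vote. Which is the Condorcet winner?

Houston vs Geneva: 27–4
Houston vs Austin: 17–14
Houston vs Fresno: 18–13
Houston vs Edmonton: 19–12
Houston vs Denver: 31–0
Houston beats every other city.

Houston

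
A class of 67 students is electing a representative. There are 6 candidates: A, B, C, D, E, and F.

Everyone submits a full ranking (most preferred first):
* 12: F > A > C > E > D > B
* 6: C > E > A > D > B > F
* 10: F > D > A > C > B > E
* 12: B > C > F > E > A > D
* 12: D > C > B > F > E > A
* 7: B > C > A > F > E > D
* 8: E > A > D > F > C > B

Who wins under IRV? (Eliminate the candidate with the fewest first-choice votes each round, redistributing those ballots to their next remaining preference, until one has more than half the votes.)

B

Round 1: A 0, B 19, C 6, D 12, E 8, F 22. A eliminated.
Round 2: B 19, C 6, D 12, E 8, F 22. C eliminated.
Round 3: B 19, D 12, E 14, F 22. D eliminated.
Round 4: B 31, E 14, F 22. E eliminated.
Round 5: B 37, F 30. B has a majority (≥34).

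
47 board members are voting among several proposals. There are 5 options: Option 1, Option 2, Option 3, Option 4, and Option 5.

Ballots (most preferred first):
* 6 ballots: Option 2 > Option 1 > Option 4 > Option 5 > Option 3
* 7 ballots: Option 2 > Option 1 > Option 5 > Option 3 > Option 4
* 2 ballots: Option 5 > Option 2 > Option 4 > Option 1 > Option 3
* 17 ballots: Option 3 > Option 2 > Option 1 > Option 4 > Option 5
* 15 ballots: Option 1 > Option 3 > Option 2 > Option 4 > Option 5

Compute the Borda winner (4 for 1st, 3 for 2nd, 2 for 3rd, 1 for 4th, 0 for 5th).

Option 2

Option 1: 6×3 + 7×3 + 2×1 + 17×2 + 15×4 = 135
Option 2: 6×4 + 7×4 + 2×3 + 17×3 + 15×2 = 139
Option 3: 6×0 + 7×1 + 2×0 + 17×4 + 15×3 = 120
Option 4: 6×2 + 7×0 + 2×2 + 17×1 + 15×1 = 48
Option 5: 6×1 + 7×2 + 2×4 + 17×0 + 15×0 = 28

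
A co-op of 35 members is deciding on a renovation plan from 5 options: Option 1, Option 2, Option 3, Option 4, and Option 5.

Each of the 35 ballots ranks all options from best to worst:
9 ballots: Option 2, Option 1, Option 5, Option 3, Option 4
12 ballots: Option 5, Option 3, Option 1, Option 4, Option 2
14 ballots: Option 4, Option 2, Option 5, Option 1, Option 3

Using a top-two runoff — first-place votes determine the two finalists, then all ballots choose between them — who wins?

Round 1 first-place votes: Option 1 0, Option 2 9, Option 3 0, Option 4 14, Option 5 12. Option 4 and Option 5 advance.
Runoff: Option 4 is ranked above Option 5 on 14 ballots, Option 5 above Option 4 on 21.

Option 5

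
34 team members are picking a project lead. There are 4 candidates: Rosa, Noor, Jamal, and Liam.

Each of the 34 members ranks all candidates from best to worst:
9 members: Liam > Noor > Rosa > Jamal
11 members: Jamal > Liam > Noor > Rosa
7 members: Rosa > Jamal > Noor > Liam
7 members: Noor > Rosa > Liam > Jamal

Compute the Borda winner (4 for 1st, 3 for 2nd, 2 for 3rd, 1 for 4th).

Noor

Rosa: 9×2 + 11×1 + 7×4 + 7×3 = 78
Noor: 9×3 + 11×2 + 7×2 + 7×4 = 91
Jamal: 9×1 + 11×4 + 7×3 + 7×1 = 81
Liam: 9×4 + 11×3 + 7×1 + 7×2 = 90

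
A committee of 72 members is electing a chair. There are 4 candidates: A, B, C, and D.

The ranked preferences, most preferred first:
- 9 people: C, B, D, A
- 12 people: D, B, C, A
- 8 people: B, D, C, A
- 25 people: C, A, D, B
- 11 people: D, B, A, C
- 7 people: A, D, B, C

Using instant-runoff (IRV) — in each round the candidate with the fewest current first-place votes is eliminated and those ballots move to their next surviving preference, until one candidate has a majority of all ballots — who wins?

D

Round 1: A 7, B 8, C 34, D 23. A eliminated.
Round 2: B 8, C 34, D 30. B eliminated.
Round 3: C 34, D 38. D has a majority (≥37).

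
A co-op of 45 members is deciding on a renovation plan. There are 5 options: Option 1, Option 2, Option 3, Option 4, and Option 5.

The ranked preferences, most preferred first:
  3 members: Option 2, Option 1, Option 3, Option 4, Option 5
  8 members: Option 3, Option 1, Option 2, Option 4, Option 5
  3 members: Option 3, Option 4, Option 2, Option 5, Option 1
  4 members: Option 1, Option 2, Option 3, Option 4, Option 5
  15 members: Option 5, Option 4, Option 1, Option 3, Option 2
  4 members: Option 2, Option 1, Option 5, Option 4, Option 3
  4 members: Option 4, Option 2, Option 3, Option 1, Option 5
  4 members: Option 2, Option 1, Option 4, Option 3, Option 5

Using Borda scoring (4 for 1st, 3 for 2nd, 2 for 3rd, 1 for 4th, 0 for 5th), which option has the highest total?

Option 1: 3×3 + 8×3 + 3×0 + 4×4 + 15×2 + 4×3 + 4×1 + 4×3 = 107
Option 2: 3×4 + 8×2 + 3×2 + 4×3 + 15×0 + 4×4 + 4×3 + 4×4 = 90
Option 3: 3×2 + 8×4 + 3×4 + 4×2 + 15×1 + 4×0 + 4×2 + 4×1 = 85
Option 4: 3×1 + 8×1 + 3×3 + 4×1 + 15×3 + 4×1 + 4×4 + 4×2 = 97
Option 5: 3×0 + 8×0 + 3×1 + 4×0 + 15×4 + 4×2 + 4×0 + 4×0 = 71

Option 1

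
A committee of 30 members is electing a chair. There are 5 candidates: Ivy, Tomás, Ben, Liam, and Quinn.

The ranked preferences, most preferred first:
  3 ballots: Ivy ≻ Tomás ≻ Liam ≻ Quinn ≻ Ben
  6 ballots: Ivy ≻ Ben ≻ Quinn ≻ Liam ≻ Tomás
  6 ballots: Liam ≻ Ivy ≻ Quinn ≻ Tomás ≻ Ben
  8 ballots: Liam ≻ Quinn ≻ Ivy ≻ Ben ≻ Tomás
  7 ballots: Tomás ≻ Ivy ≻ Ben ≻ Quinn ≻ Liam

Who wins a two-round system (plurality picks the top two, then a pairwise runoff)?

Round 1 first-place votes: Ivy 9, Tomás 7, Ben 0, Liam 14, Quinn 0. Liam and Ivy advance.
Runoff: Liam is ranked above Ivy on 14 ballots, Ivy above Liam on 16.

Ivy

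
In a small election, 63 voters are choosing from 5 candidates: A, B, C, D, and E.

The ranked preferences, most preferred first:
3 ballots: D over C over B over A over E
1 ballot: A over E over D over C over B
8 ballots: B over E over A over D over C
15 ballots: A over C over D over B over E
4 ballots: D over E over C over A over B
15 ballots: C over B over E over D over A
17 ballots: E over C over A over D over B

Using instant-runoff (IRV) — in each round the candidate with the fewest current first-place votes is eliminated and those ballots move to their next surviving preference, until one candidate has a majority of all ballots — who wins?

C

Round 1: A 16, B 8, C 15, D 7, E 17. D eliminated.
Round 2: A 16, B 8, C 18, E 21. B eliminated.
Round 3: A 16, C 18, E 29. A eliminated.
Round 4: C 33, E 30. C has a majority (≥32).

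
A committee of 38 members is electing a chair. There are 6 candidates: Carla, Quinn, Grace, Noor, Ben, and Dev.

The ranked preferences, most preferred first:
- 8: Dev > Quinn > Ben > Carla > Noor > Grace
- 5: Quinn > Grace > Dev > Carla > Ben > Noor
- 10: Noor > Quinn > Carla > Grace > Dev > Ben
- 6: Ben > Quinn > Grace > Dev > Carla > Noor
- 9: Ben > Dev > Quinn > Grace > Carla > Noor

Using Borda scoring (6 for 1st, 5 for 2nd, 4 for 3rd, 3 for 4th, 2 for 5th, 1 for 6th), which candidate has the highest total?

Quinn

Carla: 8×3 + 5×3 + 10×4 + 6×2 + 9×2 = 109
Quinn: 8×5 + 5×6 + 10×5 + 6×5 + 9×4 = 186
Grace: 8×1 + 5×5 + 10×3 + 6×4 + 9×3 = 114
Noor: 8×2 + 5×1 + 10×6 + 6×1 + 9×1 = 96
Ben: 8×4 + 5×2 + 10×1 + 6×6 + 9×6 = 142
Dev: 8×6 + 5×4 + 10×2 + 6×3 + 9×5 = 151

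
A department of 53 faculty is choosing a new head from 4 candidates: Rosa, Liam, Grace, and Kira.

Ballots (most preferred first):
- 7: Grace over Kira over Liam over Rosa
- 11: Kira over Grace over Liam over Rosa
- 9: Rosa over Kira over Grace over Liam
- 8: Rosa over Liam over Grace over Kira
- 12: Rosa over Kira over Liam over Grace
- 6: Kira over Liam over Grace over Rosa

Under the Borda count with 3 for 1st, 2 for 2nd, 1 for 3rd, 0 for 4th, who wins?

Kira

Rosa: 7×0 + 11×0 + 9×3 + 8×3 + 12×3 + 6×0 = 87
Liam: 7×1 + 11×1 + 9×0 + 8×2 + 12×1 + 6×2 = 58
Grace: 7×3 + 11×2 + 9×1 + 8×1 + 12×0 + 6×1 = 66
Kira: 7×2 + 11×3 + 9×2 + 8×0 + 12×2 + 6×3 = 107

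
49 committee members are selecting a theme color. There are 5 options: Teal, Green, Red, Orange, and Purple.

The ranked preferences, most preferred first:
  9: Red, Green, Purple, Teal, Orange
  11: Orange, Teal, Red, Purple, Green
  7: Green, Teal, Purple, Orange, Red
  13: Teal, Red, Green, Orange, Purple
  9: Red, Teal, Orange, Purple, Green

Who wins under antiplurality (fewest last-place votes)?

Teal

Last-place votes: Teal 0, Green 20, Red 7, Orange 9, Purple 13.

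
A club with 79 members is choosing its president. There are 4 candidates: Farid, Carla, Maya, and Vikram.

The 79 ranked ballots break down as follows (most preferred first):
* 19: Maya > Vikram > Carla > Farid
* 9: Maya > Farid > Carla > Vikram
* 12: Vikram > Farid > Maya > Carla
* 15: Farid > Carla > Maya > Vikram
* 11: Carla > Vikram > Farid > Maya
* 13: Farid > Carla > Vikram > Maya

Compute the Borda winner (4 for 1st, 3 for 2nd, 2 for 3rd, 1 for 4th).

Farid

Farid: 19×1 + 9×3 + 12×3 + 15×4 + 11×2 + 13×4 = 216
Carla: 19×2 + 9×2 + 12×1 + 15×3 + 11×4 + 13×3 = 196
Maya: 19×4 + 9×4 + 12×2 + 15×2 + 11×1 + 13×1 = 190
Vikram: 19×3 + 9×1 + 12×4 + 15×1 + 11×3 + 13×2 = 188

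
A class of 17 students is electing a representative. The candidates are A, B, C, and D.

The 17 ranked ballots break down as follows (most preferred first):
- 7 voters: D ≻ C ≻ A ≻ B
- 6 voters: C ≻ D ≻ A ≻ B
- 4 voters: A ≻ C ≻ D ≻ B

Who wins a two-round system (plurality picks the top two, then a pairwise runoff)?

C

Round 1 first-place votes: A 4, B 0, C 6, D 7. D and C advance.
Runoff: D is ranked above C on 7 ballots, C above D on 10.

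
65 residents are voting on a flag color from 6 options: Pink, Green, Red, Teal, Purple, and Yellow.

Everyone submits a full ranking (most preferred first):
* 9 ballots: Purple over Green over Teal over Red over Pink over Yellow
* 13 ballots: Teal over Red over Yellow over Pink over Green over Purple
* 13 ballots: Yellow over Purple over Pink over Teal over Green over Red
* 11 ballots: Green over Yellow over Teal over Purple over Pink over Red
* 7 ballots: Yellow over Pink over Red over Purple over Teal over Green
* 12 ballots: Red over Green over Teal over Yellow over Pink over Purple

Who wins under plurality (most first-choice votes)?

Yellow

First-place votes: Pink 0, Green 11, Red 12, Teal 13, Purple 9, Yellow 20.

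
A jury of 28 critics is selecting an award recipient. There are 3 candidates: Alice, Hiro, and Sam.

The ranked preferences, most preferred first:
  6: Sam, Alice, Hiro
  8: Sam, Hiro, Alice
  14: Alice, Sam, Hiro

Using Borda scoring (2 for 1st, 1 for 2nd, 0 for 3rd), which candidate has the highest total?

Alice: 6×1 + 8×0 + 14×2 = 34
Hiro: 6×0 + 8×1 + 14×0 = 8
Sam: 6×2 + 8×2 + 14×1 = 42

Sam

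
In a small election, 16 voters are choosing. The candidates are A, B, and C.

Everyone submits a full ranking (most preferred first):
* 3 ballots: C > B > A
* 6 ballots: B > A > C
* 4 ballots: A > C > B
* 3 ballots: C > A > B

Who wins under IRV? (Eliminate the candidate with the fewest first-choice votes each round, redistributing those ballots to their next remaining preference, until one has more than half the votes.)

C

Round 1: A 4, B 6, C 6. A eliminated.
Round 2: B 6, C 10. C has a majority (≥9).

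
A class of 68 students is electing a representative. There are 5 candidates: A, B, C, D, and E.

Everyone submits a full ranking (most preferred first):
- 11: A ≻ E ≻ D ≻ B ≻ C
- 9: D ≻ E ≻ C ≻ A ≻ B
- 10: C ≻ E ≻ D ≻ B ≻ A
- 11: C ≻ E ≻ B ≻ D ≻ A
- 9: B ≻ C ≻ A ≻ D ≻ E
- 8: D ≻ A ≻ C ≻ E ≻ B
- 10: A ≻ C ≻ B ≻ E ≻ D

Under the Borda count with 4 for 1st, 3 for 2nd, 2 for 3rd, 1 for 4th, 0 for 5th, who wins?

A: 11×4 + 9×1 + 10×0 + 11×0 + 9×2 + 8×3 + 10×4 = 135
B: 11×1 + 9×0 + 10×1 + 11×2 + 9×4 + 8×0 + 10×2 = 99
C: 11×0 + 9×2 + 10×4 + 11×4 + 9×3 + 8×2 + 10×3 = 175
D: 11×2 + 9×4 + 10×2 + 11×1 + 9×1 + 8×4 + 10×0 = 130
E: 11×3 + 9×3 + 10×3 + 11×3 + 9×0 + 8×1 + 10×1 = 141

C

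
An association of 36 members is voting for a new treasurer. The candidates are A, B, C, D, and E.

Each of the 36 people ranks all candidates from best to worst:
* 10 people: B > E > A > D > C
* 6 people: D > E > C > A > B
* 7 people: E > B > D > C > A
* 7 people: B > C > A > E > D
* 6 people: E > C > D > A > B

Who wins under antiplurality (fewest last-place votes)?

E

Last-place votes: A 7, B 12, C 10, D 7, E 0.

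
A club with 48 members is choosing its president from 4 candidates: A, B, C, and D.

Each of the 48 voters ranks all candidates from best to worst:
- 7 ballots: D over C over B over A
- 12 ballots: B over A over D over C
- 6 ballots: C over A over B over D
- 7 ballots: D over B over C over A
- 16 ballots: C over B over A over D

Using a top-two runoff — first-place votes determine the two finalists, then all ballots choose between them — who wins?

Round 1 first-place votes: A 0, B 12, C 22, D 14. C and D advance.
Runoff: C is ranked above D on 22 ballots, D above C on 26.

D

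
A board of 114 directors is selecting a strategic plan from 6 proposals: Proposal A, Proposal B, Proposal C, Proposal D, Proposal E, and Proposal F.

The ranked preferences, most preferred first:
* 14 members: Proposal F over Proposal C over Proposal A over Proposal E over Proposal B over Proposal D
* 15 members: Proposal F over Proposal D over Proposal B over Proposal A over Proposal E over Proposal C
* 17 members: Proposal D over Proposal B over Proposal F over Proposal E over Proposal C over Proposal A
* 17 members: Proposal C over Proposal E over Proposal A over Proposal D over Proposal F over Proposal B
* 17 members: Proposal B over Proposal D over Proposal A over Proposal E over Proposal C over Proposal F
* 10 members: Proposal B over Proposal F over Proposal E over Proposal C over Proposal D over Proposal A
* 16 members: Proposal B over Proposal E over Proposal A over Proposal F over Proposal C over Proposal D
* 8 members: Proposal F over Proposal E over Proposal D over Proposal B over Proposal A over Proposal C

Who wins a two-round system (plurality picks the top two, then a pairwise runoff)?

Proposal B

Round 1 first-place votes: Proposal A 0, Proposal B 43, Proposal C 17, Proposal D 17, Proposal E 0, Proposal F 37. Proposal B and Proposal F advance.
Runoff: Proposal B is ranked above Proposal F on 60 ballots, Proposal F above Proposal B on 54.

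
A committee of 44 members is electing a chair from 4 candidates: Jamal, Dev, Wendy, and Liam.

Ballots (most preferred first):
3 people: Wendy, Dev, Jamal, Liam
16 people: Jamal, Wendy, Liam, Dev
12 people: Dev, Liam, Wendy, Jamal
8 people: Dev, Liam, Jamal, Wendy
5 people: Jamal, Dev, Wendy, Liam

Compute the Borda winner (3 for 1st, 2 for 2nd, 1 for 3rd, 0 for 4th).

Jamal: 3×1 + 16×3 + 12×0 + 8×1 + 5×3 = 74
Dev: 3×2 + 16×0 + 12×3 + 8×3 + 5×2 = 76
Wendy: 3×3 + 16×2 + 12×1 + 8×0 + 5×1 = 58
Liam: 3×0 + 16×1 + 12×2 + 8×2 + 5×0 = 56

Dev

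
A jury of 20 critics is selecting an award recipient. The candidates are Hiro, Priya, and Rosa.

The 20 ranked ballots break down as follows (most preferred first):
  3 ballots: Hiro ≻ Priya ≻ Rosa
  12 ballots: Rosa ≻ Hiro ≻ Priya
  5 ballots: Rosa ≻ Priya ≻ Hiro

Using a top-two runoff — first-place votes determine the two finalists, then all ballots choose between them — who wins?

Rosa

Round 1 first-place votes: Hiro 3, Priya 0, Rosa 17. Rosa and Hiro advance.
Runoff: Rosa is ranked above Hiro on 17 ballots, Hiro above Rosa on 3.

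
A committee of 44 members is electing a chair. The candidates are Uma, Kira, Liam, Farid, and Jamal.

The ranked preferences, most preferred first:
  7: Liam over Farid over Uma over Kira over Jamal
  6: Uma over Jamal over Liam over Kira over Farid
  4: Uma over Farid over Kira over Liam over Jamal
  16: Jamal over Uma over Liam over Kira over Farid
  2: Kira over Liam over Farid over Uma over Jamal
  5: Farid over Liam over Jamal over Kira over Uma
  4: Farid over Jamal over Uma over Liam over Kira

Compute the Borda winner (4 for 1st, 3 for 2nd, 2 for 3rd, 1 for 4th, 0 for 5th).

Uma

Uma: 7×2 + 6×4 + 4×4 + 16×3 + 2×1 + 5×0 + 4×2 = 112
Kira: 7×1 + 6×1 + 4×2 + 16×1 + 2×4 + 5×1 + 4×0 = 50
Liam: 7×4 + 6×2 + 4×1 + 16×2 + 2×3 + 5×3 + 4×1 = 101
Farid: 7×3 + 6×0 + 4×3 + 16×0 + 2×2 + 5×4 + 4×4 = 73
Jamal: 7×0 + 6×3 + 4×0 + 16×4 + 2×0 + 5×2 + 4×3 = 104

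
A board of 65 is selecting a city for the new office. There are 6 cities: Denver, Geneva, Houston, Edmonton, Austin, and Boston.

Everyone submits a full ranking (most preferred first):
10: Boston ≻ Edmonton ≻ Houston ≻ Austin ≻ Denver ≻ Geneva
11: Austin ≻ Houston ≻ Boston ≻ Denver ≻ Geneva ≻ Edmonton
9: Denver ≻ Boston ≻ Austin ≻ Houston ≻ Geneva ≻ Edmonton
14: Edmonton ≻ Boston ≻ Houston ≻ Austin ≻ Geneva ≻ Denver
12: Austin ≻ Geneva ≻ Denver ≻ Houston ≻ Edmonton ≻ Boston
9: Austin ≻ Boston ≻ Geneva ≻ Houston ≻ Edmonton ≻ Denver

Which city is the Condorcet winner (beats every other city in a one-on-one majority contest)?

Boston

Boston vs Denver: 44–21
Boston vs Geneva: 53–12
Boston vs Houston: 42–23
Boston vs Edmonton: 39–26
Boston vs Austin: 33–32
Boston beats every other city.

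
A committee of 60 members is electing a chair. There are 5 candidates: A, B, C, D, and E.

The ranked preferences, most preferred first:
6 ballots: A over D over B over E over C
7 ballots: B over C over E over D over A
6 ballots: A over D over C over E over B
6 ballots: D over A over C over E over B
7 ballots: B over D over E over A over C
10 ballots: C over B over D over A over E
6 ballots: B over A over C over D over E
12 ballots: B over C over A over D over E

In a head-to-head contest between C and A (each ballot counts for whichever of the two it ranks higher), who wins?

A

C is ranked above A on 29 ballots; A above C on 31.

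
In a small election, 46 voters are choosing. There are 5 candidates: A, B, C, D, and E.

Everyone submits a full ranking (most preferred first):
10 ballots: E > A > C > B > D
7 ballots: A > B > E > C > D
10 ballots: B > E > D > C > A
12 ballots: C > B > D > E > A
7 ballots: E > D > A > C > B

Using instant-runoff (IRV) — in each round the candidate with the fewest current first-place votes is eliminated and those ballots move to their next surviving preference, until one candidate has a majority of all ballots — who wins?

Round 1: A 7, B 10, C 12, D 0, E 17. D eliminated.
Round 2: A 7, B 10, C 12, E 17. A eliminated.
Round 3: B 17, C 12, E 17. C eliminated.
Round 4: B 29, E 17. B has a majority (≥24).

B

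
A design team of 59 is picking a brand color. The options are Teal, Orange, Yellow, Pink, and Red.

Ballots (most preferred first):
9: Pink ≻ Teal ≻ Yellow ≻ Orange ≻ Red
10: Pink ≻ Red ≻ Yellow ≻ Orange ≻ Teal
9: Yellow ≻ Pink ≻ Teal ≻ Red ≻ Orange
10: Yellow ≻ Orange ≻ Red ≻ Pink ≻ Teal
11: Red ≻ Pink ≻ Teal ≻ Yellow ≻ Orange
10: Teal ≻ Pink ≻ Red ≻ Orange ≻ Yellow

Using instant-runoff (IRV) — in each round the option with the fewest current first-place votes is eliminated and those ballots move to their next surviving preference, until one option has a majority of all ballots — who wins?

Round 1: Teal 10, Orange 0, Yellow 19, Pink 19, Red 11. Orange eliminated.
Round 2: Teal 10, Yellow 19, Pink 19, Red 11. Teal eliminated.
Round 3: Yellow 19, Pink 29, Red 11. Red eliminated.
Round 4: Yellow 19, Pink 40. Pink has a majority (≥30).

Pink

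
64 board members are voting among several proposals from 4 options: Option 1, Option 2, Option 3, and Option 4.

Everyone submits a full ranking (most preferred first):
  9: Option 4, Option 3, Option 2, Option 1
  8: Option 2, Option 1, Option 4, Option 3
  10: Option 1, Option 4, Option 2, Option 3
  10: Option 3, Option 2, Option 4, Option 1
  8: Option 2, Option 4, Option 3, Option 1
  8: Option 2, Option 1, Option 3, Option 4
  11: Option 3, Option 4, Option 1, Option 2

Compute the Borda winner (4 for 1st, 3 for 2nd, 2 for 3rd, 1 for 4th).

Option 2

Option 1: 9×1 + 8×3 + 10×4 + 10×1 + 8×1 + 8×3 + 11×2 = 137
Option 2: 9×2 + 8×4 + 10×2 + 10×3 + 8×4 + 8×4 + 11×1 = 175
Option 3: 9×3 + 8×1 + 10×1 + 10×4 + 8×2 + 8×2 + 11×4 = 161
Option 4: 9×4 + 8×2 + 10×3 + 10×2 + 8×3 + 8×1 + 11×3 = 167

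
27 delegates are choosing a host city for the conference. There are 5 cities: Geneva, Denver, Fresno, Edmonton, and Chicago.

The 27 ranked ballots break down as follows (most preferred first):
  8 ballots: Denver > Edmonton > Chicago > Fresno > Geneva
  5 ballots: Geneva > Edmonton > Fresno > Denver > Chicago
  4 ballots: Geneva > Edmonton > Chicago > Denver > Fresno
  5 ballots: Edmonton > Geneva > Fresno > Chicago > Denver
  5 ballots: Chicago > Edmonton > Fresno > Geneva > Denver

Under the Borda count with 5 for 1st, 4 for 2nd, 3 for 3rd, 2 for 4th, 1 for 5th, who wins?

Geneva: 8×1 + 5×5 + 4×5 + 5×4 + 5×2 = 83
Denver: 8×5 + 5×2 + 4×2 + 5×1 + 5×1 = 68
Fresno: 8×2 + 5×3 + 4×1 + 5×3 + 5×3 = 65
Edmonton: 8×4 + 5×4 + 4×4 + 5×5 + 5×4 = 113
Chicago: 8×3 + 5×1 + 4×3 + 5×2 + 5×5 = 76

Edmonton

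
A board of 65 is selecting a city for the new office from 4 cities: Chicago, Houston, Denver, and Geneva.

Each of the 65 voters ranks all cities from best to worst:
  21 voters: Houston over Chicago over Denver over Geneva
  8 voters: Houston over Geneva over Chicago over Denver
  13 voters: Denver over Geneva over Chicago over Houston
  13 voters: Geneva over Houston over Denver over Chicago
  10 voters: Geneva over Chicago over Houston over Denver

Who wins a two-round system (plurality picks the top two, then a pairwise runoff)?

Geneva

Round 1 first-place votes: Chicago 0, Houston 29, Denver 13, Geneva 23. Houston and Geneva advance.
Runoff: Houston is ranked above Geneva on 29 ballots, Geneva above Houston on 36.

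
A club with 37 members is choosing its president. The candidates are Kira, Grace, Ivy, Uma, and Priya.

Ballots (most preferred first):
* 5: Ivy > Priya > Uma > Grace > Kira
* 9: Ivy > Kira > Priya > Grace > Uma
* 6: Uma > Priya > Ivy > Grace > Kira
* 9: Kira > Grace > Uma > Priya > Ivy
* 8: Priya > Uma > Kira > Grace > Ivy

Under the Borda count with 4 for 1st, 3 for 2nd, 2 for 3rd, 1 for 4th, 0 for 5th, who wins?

Kira: 5×0 + 9×3 + 6×0 + 9×4 + 8×2 = 79
Grace: 5×1 + 9×1 + 6×1 + 9×3 + 8×1 = 55
Ivy: 5×4 + 9×4 + 6×2 + 9×0 + 8×0 = 68
Uma: 5×2 + 9×0 + 6×4 + 9×2 + 8×3 = 76
Priya: 5×3 + 9×2 + 6×3 + 9×1 + 8×4 = 92

Priya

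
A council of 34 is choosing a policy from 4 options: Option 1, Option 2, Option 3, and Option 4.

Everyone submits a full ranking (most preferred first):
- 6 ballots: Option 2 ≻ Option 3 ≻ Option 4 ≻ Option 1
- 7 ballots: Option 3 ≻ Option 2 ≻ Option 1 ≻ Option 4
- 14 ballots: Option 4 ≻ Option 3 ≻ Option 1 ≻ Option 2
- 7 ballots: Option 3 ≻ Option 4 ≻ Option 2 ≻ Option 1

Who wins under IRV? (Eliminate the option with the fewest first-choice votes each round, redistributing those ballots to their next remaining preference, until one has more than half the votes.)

Round 1: Option 1 0, Option 2 6, Option 3 14, Option 4 14. Option 1 eliminated.
Round 2: Option 2 6, Option 3 14, Option 4 14. Option 2 eliminated.
Round 3: Option 3 20, Option 4 14. Option 3 has a majority (≥18).

Option 3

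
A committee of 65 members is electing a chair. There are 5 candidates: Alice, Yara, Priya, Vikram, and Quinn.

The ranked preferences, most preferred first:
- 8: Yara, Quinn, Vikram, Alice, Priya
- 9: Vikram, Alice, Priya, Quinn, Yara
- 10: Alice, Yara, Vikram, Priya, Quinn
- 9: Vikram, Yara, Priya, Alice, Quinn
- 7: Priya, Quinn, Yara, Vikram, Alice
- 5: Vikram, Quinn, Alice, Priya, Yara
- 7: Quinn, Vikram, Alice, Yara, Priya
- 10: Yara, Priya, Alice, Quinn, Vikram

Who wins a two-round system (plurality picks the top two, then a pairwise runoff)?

Round 1 first-place votes: Alice 10, Yara 18, Priya 7, Vikram 23, Quinn 7. Vikram and Yara advance.
Runoff: Vikram is ranked above Yara on 30 ballots, Yara above Vikram on 35.

Yara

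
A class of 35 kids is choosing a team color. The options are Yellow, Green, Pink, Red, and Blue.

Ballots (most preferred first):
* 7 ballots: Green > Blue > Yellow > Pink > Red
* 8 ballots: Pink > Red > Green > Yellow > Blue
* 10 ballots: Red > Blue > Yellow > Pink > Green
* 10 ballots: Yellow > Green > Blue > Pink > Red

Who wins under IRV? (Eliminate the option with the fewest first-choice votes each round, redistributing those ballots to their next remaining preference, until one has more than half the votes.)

Red

Round 1: Yellow 10, Green 7, Pink 8, Red 10, Blue 0. Blue eliminated.
Round 2: Yellow 10, Green 7, Pink 8, Red 10. Green eliminated.
Round 3: Yellow 17, Pink 8, Red 10. Pink eliminated.
Round 4: Yellow 17, Red 18. Red has a majority (≥18).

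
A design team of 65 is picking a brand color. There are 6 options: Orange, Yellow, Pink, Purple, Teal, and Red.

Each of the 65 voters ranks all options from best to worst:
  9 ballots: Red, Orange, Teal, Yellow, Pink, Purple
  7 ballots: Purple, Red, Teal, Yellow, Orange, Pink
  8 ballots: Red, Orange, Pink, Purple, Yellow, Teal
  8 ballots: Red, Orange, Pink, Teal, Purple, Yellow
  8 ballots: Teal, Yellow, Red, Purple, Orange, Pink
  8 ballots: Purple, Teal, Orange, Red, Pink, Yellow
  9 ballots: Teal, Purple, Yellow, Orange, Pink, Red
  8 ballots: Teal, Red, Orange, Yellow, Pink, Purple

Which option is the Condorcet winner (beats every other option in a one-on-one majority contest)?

Teal vs Orange: 40–25
Teal vs Yellow: 57–8
Teal vs Pink: 49–16
Teal vs Purple: 42–23
Teal vs Red: 33–32
Teal beats every other option.

Teal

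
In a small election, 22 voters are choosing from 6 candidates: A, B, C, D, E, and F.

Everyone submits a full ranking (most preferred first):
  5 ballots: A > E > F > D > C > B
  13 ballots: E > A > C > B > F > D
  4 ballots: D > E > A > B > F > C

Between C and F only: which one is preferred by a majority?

C

C is ranked above F on 13 ballots; F above C on 9.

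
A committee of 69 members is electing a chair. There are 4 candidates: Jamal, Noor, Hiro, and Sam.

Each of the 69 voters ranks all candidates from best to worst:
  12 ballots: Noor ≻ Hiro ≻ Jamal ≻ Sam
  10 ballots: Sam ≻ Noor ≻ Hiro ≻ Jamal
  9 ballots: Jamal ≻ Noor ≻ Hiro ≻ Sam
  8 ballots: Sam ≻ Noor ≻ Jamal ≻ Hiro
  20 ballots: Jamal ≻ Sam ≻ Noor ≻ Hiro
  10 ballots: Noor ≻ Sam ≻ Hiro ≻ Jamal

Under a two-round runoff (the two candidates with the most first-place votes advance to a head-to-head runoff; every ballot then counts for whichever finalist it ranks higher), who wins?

Round 1 first-place votes: Jamal 29, Noor 22, Hiro 0, Sam 18. Jamal and Noor advance.
Runoff: Jamal is ranked above Noor on 29 ballots, Noor above Jamal on 40.

Noor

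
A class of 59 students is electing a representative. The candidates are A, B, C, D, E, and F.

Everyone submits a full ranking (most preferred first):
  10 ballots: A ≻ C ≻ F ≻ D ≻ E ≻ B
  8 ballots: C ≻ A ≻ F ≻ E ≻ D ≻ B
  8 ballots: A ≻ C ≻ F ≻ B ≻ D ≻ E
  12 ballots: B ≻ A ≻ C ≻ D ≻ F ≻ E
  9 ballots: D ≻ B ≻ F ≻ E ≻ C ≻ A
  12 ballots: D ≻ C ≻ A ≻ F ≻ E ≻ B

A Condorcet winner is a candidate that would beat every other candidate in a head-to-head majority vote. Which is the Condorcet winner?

A

A vs B: 38–21
A vs C: 30–29
A vs D: 38–21
A vs E: 50–9
A vs F: 50–9
A beats every other candidate.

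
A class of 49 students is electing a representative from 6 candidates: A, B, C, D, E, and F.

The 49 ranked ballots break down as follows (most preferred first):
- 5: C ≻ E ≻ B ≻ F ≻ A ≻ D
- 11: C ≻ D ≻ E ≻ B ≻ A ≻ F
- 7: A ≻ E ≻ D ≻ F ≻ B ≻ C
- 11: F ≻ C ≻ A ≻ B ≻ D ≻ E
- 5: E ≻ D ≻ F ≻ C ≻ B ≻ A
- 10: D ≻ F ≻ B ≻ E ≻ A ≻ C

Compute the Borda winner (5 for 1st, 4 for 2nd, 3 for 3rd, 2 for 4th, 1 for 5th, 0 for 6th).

D

A: 5×1 + 11×1 + 7×5 + 11×3 + 5×0 + 10×1 = 94
B: 5×3 + 11×2 + 7×1 + 11×2 + 5×1 + 10×3 = 101
C: 5×5 + 11×5 + 7×0 + 11×4 + 5×2 + 10×0 = 134
D: 5×0 + 11×4 + 7×3 + 11×1 + 5×4 + 10×5 = 146
E: 5×4 + 11×3 + 7×4 + 11×0 + 5×5 + 10×2 = 126
F: 5×2 + 11×0 + 7×2 + 11×5 + 5×3 + 10×4 = 134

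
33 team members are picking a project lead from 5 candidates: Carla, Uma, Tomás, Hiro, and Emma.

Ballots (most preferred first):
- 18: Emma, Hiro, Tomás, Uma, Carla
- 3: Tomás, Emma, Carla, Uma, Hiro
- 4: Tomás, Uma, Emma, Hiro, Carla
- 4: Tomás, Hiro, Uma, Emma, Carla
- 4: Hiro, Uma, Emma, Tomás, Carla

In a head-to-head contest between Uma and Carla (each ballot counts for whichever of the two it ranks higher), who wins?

Uma is ranked above Carla on 30 ballots; Carla above Uma on 3.

Uma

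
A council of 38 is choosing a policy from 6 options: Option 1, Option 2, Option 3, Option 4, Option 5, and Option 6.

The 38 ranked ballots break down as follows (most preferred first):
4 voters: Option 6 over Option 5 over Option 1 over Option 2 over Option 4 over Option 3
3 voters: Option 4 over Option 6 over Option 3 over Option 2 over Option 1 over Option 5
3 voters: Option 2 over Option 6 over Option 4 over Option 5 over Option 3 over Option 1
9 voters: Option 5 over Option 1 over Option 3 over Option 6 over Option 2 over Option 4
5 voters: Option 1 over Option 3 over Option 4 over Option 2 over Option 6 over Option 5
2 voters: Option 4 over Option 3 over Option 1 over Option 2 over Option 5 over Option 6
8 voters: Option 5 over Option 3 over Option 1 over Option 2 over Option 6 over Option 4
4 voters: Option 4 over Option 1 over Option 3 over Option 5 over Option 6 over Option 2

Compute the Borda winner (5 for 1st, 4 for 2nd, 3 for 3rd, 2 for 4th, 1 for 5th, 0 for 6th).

Option 1

Option 1: 4×3 + 3×1 + 3×0 + 9×4 + 5×5 + 2×3 + 8×3 + 4×4 = 122
Option 2: 4×2 + 3×2 + 3×5 + 9×1 + 5×2 + 2×2 + 8×2 + 4×0 = 68
Option 3: 4×0 + 3×3 + 3×1 + 9×3 + 5×4 + 2×4 + 8×4 + 4×3 = 111
Option 4: 4×1 + 3×5 + 3×3 + 9×0 + 5×3 + 2×5 + 8×0 + 4×5 = 73
Option 5: 4×4 + 3×0 + 3×2 + 9×5 + 5×0 + 2×1 + 8×5 + 4×2 = 117
Option 6: 4×5 + 3×4 + 3×4 + 9×2 + 5×1 + 2×0 + 8×1 + 4×1 = 79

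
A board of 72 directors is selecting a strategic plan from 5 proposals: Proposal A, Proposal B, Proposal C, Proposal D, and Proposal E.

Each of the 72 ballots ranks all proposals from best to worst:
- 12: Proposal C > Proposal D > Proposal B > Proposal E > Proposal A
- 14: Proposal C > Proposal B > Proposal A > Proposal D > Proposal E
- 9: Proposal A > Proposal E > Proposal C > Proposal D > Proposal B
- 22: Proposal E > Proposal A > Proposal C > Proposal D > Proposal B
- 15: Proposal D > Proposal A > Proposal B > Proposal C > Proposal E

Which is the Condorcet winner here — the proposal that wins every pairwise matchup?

Proposal A

Proposal A vs Proposal B: 46–26
Proposal A vs Proposal C: 46–26
Proposal A vs Proposal D: 45–27
Proposal A vs Proposal E: 38–34
Proposal A beats every other proposal.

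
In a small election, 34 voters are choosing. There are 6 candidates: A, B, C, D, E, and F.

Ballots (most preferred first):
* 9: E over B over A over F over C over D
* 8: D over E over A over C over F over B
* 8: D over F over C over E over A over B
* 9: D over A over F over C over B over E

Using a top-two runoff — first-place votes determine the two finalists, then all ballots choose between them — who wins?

Round 1 first-place votes: A 0, B 0, C 0, D 25, E 9, F 0. D and E advance.
Runoff: D is ranked above E on 25 ballots, E above D on 9.

D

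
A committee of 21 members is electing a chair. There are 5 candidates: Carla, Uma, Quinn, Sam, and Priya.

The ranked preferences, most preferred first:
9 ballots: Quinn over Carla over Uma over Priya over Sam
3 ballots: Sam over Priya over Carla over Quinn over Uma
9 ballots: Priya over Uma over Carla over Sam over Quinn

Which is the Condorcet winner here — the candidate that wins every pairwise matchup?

Priya vs Carla: 12–9
Priya vs Uma: 12–9
Priya vs Quinn: 12–9
Priya vs Sam: 18–3
Priya beats every other candidate.

Priya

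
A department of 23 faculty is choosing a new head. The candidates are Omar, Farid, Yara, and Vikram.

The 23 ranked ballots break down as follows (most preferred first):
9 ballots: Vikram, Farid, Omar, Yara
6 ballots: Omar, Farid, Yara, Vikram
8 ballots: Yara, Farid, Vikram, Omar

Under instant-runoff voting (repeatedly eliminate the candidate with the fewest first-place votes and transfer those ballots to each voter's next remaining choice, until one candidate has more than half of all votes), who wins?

Round 1: Omar 6, Farid 0, Yara 8, Vikram 9. Farid eliminated.
Round 2: Omar 6, Yara 8, Vikram 9. Omar eliminated.
Round 3: Yara 14, Vikram 9. Yara has a majority (≥12).

Yara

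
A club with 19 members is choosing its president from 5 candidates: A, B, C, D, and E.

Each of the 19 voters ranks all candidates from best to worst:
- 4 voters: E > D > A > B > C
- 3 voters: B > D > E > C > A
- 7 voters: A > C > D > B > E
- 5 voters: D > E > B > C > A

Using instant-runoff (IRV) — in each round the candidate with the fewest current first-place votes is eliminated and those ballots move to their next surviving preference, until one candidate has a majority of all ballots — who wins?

Round 1: A 7, B 3, C 0, D 5, E 4. C eliminated.
Round 2: A 7, B 3, D 5, E 4. B eliminated.
Round 3: A 7, D 8, E 4. E eliminated.
Round 4: A 7, D 12. D has a majority (≥10).

D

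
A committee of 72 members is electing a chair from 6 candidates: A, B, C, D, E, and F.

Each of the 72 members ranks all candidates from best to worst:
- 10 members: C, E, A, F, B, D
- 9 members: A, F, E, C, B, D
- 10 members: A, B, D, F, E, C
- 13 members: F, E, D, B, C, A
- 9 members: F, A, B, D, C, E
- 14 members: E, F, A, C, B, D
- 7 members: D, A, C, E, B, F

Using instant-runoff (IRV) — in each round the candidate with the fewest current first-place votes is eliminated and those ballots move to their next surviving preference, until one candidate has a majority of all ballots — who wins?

Round 1: A 19, B 0, C 10, D 7, E 14, F 22. B eliminated.
Round 2: A 19, C 10, D 7, E 14, F 22. D eliminated.
Round 3: A 26, C 10, E 14, F 22. C eliminated.
Round 4: A 26, E 24, F 22. F eliminated.
Round 5: A 35, E 37. E has a majority (≥37).

E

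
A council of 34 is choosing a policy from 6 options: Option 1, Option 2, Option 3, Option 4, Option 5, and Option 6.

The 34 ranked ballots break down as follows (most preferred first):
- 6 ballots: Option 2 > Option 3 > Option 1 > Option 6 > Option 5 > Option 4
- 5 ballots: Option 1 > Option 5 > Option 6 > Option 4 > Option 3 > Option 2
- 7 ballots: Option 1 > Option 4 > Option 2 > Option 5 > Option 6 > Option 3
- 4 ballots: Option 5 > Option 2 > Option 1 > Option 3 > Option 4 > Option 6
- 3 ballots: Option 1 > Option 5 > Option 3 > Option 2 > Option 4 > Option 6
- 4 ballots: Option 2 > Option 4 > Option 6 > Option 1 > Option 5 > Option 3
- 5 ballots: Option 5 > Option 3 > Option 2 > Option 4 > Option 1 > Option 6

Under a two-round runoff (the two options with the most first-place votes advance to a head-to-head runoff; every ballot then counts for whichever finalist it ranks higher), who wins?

Round 1 first-place votes: Option 1 15, Option 2 10, Option 3 0, Option 4 0, Option 5 9, Option 6 0. Option 1 and Option 2 advance.
Runoff: Option 1 is ranked above Option 2 on 15 ballots, Option 2 above Option 1 on 19.

Option 2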